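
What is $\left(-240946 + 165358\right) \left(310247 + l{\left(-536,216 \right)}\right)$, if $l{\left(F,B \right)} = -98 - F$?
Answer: $-23484057780$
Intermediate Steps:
$\left(-240946 + 165358\right) \left(310247 + l{\left(-536,216 \right)}\right) = \left(-240946 + 165358\right) \left(310247 - -438\right) = - 75588 \left(310247 + \left(-98 + 536\right)\right) = - 75588 \left(310247 + 438\right) = \left(-75588\right) 310685 = -23484057780$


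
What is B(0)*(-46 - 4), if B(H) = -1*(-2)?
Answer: -100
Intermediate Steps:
B(H) = 2
B(0)*(-46 - 4) = 2*(-46 - 4) = 2*(-50) = -100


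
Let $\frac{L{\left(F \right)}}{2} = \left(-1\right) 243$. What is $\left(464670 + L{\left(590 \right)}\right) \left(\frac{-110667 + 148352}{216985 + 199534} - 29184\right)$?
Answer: $- \frac{5642459544421224}{416519} \approx -1.3547 \cdot 10^{10}$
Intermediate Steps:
$L{\left(F \right)} = -486$ ($L{\left(F \right)} = 2 \left(\left(-1\right) 243\right) = 2 \left(-243\right) = -486$)
$\left(464670 + L{\left(590 \right)}\right) \left(\frac{-110667 + 148352}{216985 + 199534} - 29184\right) = \left(464670 - 486\right) \left(\frac{-110667 + 148352}{216985 + 199534} - 29184\right) = 464184 \left(\frac{37685}{416519} - 29184\right) = 464184 \left(- \frac{12155652811}{416519}\right) = - \frac{5642459544421224}{416519}$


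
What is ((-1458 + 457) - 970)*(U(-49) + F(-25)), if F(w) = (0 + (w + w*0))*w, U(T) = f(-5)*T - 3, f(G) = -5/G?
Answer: -1129383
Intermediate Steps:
U(T) = -3 + T (U(T) = (-5/(-5))*T - 3 = (-5*(-⅕))*T - 3 = 1*T - 3 = T - 3 = -3 + T)
F(w) = w² (F(w) = (0 + (w + 0))*w = (0 + w)*w = w*w = w²)
((-1458 + 457) - 970)*(U(-49) + F(-25)) = ((-1458 + 457) - 970)*((-3 - 49) + (-25)²) = (-1001 - 970)*(-52 + 625) = -1971*573 = -1129383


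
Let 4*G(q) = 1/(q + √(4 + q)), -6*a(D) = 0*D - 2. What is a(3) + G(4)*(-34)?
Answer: -47/12 + 17*√2/8 ≈ -0.91146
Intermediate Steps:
a(D) = ⅓ (a(D) = -(0*D - 2)/6 = -(0 - 2)/6 = -⅙*(-2) = ⅓)
G(q) = 1/(4*(q + √(4 + q)))
a(3) + G(4)*(-34) = ⅓ + (1/(4*(4 + √(4 + 4))))*(-34) = ⅓ + (1/(4*(4 + √8)))*(-34) = ⅓ + (1/(4*(4 + 2*√2)))*(-34) = ⅓ - 17/(2*(4 + 2*√2))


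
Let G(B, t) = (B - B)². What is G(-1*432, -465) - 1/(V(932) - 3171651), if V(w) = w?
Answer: 1/3170719 ≈ 3.1539e-7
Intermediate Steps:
G(B, t) = 0 (G(B, t) = 0² = 0)
G(-1*432, -465) - 1/(V(932) - 3171651) = 0 - 1/(932 - 3171651) = 0 - 1/(-3170719) = 0 - 1*(-1/3170719) = 0 + 1/3170719 = 1/3170719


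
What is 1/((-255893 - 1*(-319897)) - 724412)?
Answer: -1/660408 ≈ -1.5142e-6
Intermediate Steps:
1/((-255893 - 1*(-319897)) - 724412) = 1/((-255893 + 319897) - 724412) = 1/(64004 - 724412) = 1/(-660408) = -1/660408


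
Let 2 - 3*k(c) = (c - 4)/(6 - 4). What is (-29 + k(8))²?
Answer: 841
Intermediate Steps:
k(c) = 4/3 - c/6 (k(c) = ⅔ - (c - 4)/(3*(6 - 4)) = ⅔ - (-4 + c)/(3*2) = ⅔ - (-2 + c/2)/3 = ⅔ + (⅔ - c/6) = 4/3 - c/6)
(-29 + k(8))² = (-29 + (4/3 - ⅙*8))² = (-29 + (4/3 - 4/3))² = (-29 + 0)² = (-29)² = 841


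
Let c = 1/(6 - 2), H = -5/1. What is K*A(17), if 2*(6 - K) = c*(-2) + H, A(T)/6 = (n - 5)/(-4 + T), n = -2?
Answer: -735/26 ≈ -28.269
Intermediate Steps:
H = -5 (H = -5*1 = -5)
c = ¼ (c = 1/4 = ¼ ≈ 0.25000)
A(T) = -42/(-4 + T) (A(T) = 6*((-2 - 5)/(-4 + T)) = 6*(-7/(-4 + T)) = -42/(-4 + T))
K = 35/4 (K = 6 - ((¼)*(-2) - 5)/2 = 6 - (-½ - 5)/2 = 6 - ½*(-11/2) = 6 + 11/4 = 35/4 ≈ 8.7500)
K*A(17) = 35*(-42/(-4 + 17))/4 = 35*(-42/13)/4 = 35*(-42*1/13)/4 = (35/4)*(-42/13) = -735/26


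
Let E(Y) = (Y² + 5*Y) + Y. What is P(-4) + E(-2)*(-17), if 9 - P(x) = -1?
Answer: 146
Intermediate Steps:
E(Y) = Y² + 6*Y
P(x) = 10 (P(x) = 9 - 1*(-1) = 9 + 1 = 10)
P(-4) + E(-2)*(-17) = 10 - 2*(6 - 2)*(-17) = 10 - 2*4*(-17) = 10 - 8*(-17) = 10 + 136 = 146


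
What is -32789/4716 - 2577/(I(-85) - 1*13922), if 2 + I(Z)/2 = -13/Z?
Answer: -4722349807/697781718 ≈ -6.7677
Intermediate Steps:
I(Z) = -4 - 26/Z (I(Z) = -4 + 2*(-13/Z) = -4 - 26/Z)
-32789/4716 - 2577/(I(-85) - 1*13922) = -32789/4716 - 2577/((-4 - 26/(-85)) - 1*13922) = -32789*1/4716 - 2577/((-4 - 26*(-1/85)) - 13922) = -32789/4716 - 2577/((-4 + 26/85) - 13922) = -32789/4716 - 2577/(-314/85 - 13922) = -32789/4716 - 2577/(-1183684/85) = -32789/4716 - 2577*(-85/1183684) = -32789/4716 + 219045/1183684 = -4722349807/697781718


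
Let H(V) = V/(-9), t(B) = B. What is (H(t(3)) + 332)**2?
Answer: 990025/9 ≈ 1.1000e+5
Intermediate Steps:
H(V) = -V/9 (H(V) = V*(-1/9) = -V/9)
(H(t(3)) + 332)**2 = (-1/9*3 + 332)**2 = (-1/3 + 332)**2 = (995/3)**2 = 990025/9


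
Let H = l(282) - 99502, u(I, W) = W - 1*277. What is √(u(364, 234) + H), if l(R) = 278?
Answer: I*√99267 ≈ 315.07*I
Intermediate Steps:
u(I, W) = -277 + W (u(I, W) = W - 277 = -277 + W)
H = -99224 (H = 278 - 99502 = -99224)
√(u(364, 234) + H) = √((-277 + 234) - 99224) = √(-43 - 99224) = √(-99267) = I*√99267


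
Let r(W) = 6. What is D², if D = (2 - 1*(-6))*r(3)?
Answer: 2304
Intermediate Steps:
D = 48 (D = (2 - 1*(-6))*6 = (2 + 6)*6 = 8*6 = 48)
D² = 48² = 2304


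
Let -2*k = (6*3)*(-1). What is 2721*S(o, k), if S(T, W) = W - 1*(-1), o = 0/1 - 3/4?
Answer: 27210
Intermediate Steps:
k = 9 (k = -6*3*(-1)/2 = -9*(-1) = -½*(-18) = 9)
o = -¾ (o = 0*1 - 3*¼ = 0 - ¾ = -¾ ≈ -0.75000)
S(T, W) = 1 + W (S(T, W) = W + 1 = 1 + W)
2721*S(o, k) = 2721*(1 + 9) = 2721*10 = 27210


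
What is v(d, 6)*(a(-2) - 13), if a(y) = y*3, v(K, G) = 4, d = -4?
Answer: -76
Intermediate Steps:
a(y) = 3*y
v(d, 6)*(a(-2) - 13) = 4*(3*(-2) - 13) = 4*(-6 - 13) = 4*(-19) = -76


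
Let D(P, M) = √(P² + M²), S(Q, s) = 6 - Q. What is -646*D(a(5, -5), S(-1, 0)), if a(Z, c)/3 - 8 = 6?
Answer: -4522*√37 ≈ -27506.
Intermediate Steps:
a(Z, c) = 42 (a(Z, c) = 24 + 3*6 = 24 + 18 = 42)
D(P, M) = √(M² + P²)
-646*D(a(5, -5), S(-1, 0)) = -646*√((6 - 1*(-1))² + 42²) = -646*√((6 + 1)² + 1764) = -646*√(7² + 1764) = -646*√(49 + 1764) = -4522*√37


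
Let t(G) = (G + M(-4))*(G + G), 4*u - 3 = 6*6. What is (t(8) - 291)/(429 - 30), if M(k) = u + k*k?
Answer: 83/133 ≈ 0.62406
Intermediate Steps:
u = 39/4 (u = ¾ + (6*6)/4 = ¾ + (¼)*36 = ¾ + 9 = 39/4 ≈ 9.7500)
M(k) = 39/4 + k² (M(k) = 39/4 + k*k = 39/4 + k²)
t(G) = 2*G*(103/4 + G) (t(G) = (G + (39/4 + (-4)²))*(G + G) = (G + (39/4 + 16))*(2*G) = (G + 103/4)*(2*G) = (103/4 + G)*(2*G) = 2*G*(103/4 + G))
(t(8) - 291)/(429 - 30) = ((½)*8*(103 + 4*8) - 291)/(429 - 30) = ((½)*8*(103 + 32) - 291)/399 = ((½)*8*135 - 291)*(1/399) = (540 - 291)*(1/399) = 249*(1/399) = 83/133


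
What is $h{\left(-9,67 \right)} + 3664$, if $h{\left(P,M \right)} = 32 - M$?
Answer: $3629$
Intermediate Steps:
$h{\left(-9,67 \right)} + 3664 = \left(32 - 67\right) + 3664 = -35 + 3664 = 3629$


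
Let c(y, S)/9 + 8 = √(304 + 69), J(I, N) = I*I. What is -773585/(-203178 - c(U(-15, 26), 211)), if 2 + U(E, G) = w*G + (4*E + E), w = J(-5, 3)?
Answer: 52373251670/13750672341 - 773585*√373/4583557447 ≈ 3.8055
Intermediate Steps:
J(I, N) = I²
w = 25 (w = (-5)² = 25)
U(E, G) = -2 + 5*E + 25*G (U(E, G) = -2 + (25*G + (4*E + E)) = -2 + (25*G + 5*E) = -2 + (5*E + 25*G) = -2 + 5*E + 25*G)
c(y, S) = -72 + 9*√373 (c(y, S) = -72 + 9*√(304 + 69) = -72 + 9*√373)
-773585/(-203178 - c(U(-15, 26), 211)) = -773585/(-203178 - (-72 + 9*√373)) = -773585/(-203178 + (72 - 9*√373)) = -773585/(-203106 - 9*√373)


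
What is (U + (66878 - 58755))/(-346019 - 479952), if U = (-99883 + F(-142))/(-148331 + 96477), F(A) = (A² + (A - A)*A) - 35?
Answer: -210644898/21414950117 ≈ -0.0098363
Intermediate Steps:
F(A) = -35 + A² (F(A) = (A² + 0*A) - 35 = (A² + 0) - 35 = A² - 35 = -35 + A²)
U = 39877/25927 (U = (-99883 + (-35 + (-142)²))/(-148331 + 96477) = (-99883 + (-35 + 20164))/(-51854) = (-99883 + 20129)*(-1/51854) = -79754*(-1/51854) = 39877/25927 ≈ 1.5380)
(U + (66878 - 58755))/(-346019 - 479952) = (39877/25927 + (66878 - 58755))/(-346019 - 479952) = (39877/25927 + 8123)/(-825971) = (210644898/25927)*(-1/825971) = -210644898/21414950117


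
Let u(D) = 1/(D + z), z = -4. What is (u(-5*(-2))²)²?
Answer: 1/1296 ≈ 0.00077160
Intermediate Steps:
u(D) = 1/(-4 + D) (u(D) = 1/(D - 4) = 1/(-4 + D))
(u(-5*(-2))²)² = ((1/(-4 - 5*(-2)))²)² = ((1/(-4 + 10))²)² = ((1/6)²)² = ((⅙)²)² = (1/36)² = 1/1296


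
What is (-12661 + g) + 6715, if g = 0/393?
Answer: -5946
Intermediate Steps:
g = 0 (g = 0*(1/393) = 0)
(-12661 + g) + 6715 = (-12661 + 0) + 6715 = -12661 + 6715 = -5946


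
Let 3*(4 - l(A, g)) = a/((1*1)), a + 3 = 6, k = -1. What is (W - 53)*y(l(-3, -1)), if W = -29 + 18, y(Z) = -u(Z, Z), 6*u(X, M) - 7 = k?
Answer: 64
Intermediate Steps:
a = 3 (a = -3 + 6 = 3)
u(X, M) = 1 (u(X, M) = 7/6 + (⅙)*(-1) = 7/6 - ⅙ = 1)
l(A, g) = 3 (l(A, g) = 4 - 1/(1*1) = 4 - 1/1 = 4 - 1 = 3)
y(Z) = -1 (y(Z) = -1*1 = -1)
W = -11
(W - 53)*y(l(-3, -1)) = (-11 - 53)*(-1) = -64*(-1) = 64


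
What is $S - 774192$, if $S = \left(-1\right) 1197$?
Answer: $-775389$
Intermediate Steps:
$S = -1197$
$S - 774192 = -1197 - 774192 = -775389$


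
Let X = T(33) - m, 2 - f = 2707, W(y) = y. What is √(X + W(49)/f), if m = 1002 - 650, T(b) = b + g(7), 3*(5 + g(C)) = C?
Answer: 2*I*√5295995070/8115 ≈ 17.936*I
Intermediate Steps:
g(C) = -5 + C/3
f = -2705 (f = 2 - 1*2707 = 2 - 2707 = -2705)
T(b) = -8/3 + b (T(b) = b + (-5 + (⅓)*7) = b + (-5 + 7/3) = b - 8/3 = -8/3 + b)
m = 352
X = -965/3 (X = (-8/3 + 33) - 1*352 = 91/3 - 352 = -965/3 ≈ -321.67)
√(X + W(49)/f) = √(-965/3 + 49/(-2705)) = √(-965/3 + 49*(-1/2705)) = √(-965/3 - 49/2705) = √(-2610472/8115) = 2*I*√5295995070/8115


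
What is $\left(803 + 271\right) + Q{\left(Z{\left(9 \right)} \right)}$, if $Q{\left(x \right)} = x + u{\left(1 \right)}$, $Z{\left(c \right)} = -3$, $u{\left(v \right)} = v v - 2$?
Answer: $1070$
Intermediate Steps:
$u{\left(v \right)} = -2 + v^{2}$ ($u{\left(v \right)} = v^{2} - 2 = -2 + v^{2}$)
$Q{\left(x \right)} = -1 + x$ ($Q{\left(x \right)} = x - \left(2 - 1^{2}\right) = x + \left(-2 + 1\right) = x - 1 = -1 + x$)
$\left(803 + 271\right) + Q{\left(Z{\left(9 \right)} \right)} = \left(803 + 271\right) - 4 = 1074 - 4 = 1070$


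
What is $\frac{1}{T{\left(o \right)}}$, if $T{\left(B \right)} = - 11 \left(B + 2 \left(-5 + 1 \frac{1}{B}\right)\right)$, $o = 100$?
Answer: $- \frac{50}{49511} \approx -0.0010099$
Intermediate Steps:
$T{\left(B \right)} = 110 - \frac{22}{B} - 11 B$ ($T{\left(B \right)} = - 11 \left(B + 2 \left(-5 + \frac{1}{B}\right)\right) = - 11 \left(B - \left(10 - \frac{2}{B}\right)\right) = - 11 \left(-10 + B + \frac{2}{B}\right) = 110 - \frac{22}{B} - 11 B$)
$\frac{1}{T{\left(o \right)}} = \frac{1}{110 - \frac{22}{100} - 1100} = \frac{1}{110 - \frac{11}{50} - 1100} = \frac{1}{- \frac{49511}{50}} = - \frac{50}{49511}$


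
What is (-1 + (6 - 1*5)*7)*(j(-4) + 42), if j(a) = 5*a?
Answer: 132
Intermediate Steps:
(-1 + (6 - 1*5)*7)*(j(-4) + 42) = (-1 + (6 - 1*5)*7)*(5*(-4) + 42) = (-1 + (6 - 5)*7)*(-20 + 42) = (-1 + 1*7)*22 = (-1 + 7)*22 = 6*22 = 132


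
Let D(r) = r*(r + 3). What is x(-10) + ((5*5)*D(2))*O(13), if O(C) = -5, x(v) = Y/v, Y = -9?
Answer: -12491/10 ≈ -1249.1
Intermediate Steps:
x(v) = -9/v
D(r) = r*(3 + r)
x(-10) + ((5*5)*D(2))*O(13) = -9/(-10) + ((5*5)*(2*(3 + 2)))*(-5) = -9*(-1/10) + (25*(2*5))*(-5) = 9/10 + (25*10)*(-5) = 9/10 + 250*(-5) = 9/10 - 1250 = -12491/10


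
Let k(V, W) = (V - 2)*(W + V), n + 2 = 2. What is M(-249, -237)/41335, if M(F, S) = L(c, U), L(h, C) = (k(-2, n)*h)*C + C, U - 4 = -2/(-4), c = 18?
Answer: 261/16534 ≈ 0.015786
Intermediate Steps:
n = 0 (n = -2 + 2 = 0)
k(V, W) = (-2 + V)*(V + W)
U = 9/2 (U = 4 - 2/(-4) = 4 - 2*(-¼) = 4 + ½ = 9/2 ≈ 4.5000)
L(h, C) = C + 8*C*h (L(h, C) = (((-2)² - 2*(-2) - 2*0 - 2*0)*h)*C + C = ((4 + 4 + 0 + 0)*h)*C + C = (8*h)*C + C = 8*C*h + C = C + 8*C*h)
M(F, S) = 1305/2 (M(F, S) = 9*(1 + 8*18)/2 = 9*(1 + 144)/2 = (9/2)*145 = 1305/2)
M(-249, -237)/41335 = (1305/2)/41335 = (1305/2)*(1/41335) = 261/16534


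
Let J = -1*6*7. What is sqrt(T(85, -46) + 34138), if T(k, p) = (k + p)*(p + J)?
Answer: sqrt(30706) ≈ 175.23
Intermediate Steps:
J = -42 (J = -6*7 = -42)
T(k, p) = (-42 + p)*(k + p) (T(k, p) = (k + p)*(p - 42) = (k + p)*(-42 + p) = (-42 + p)*(k + p))
sqrt(T(85, -46) + 34138) = sqrt(((-46)**2 - 42*85 - 42*(-46) + 85*(-46)) + 34138) = sqrt((2116 - 3570 + 1932 - 3910) + 34138) = sqrt(-3432 + 34138) = sqrt(30706)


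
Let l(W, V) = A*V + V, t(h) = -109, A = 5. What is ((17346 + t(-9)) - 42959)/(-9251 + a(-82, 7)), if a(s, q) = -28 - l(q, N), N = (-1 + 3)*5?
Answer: 8574/3113 ≈ 2.7543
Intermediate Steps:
N = 10 (N = 2*5 = 10)
l(W, V) = 6*V (l(W, V) = 5*V + V = 6*V)
a(s, q) = -88 (a(s, q) = -28 - 6*10 = -28 - 1*60 = -28 - 60 = -88)
((17346 + t(-9)) - 42959)/(-9251 + a(-82, 7)) = ((17346 - 109) - 42959)/(-9251 - 88) = (17237 - 42959)/(-9339) = -25722*(-1/9339) = 8574/3113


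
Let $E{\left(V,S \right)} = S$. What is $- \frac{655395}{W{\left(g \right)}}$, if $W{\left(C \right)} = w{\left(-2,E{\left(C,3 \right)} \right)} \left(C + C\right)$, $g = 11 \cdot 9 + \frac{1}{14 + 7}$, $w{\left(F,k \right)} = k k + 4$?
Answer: $- \frac{211743}{832} \approx -254.5$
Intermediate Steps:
$w{\left(F,k \right)} = 4 + k^{2}$ ($w{\left(F,k \right)} = k^{2} + 4 = 4 + k^{2}$)
$g = \frac{2080}{21}$ ($g = 99 + \frac{1}{21} = \frac{2080}{21} \approx 99.048$)
$W{\left(C \right)} = 26 C$ ($W{\left(C \right)} = \left(4 + 3^{2}\right) \left(C + C\right) = \left(4 + 9\right) 2 C = 13 \cdot 2 C = 26 C$)
$- \frac{655395}{W{\left(g \right)}} = - \frac{655395}{26 \cdot \frac{2080}{21}} = - \frac{655395}{\frac{54080}{21}} = \left(-655395\right) \frac{21}{54080} = - \frac{211743}{832}$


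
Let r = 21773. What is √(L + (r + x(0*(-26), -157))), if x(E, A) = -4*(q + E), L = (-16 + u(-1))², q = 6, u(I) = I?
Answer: √22038 ≈ 148.45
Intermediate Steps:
L = 289 (L = (-16 - 1)² = (-17)² = 289)
x(E, A) = -24 - 4*E (x(E, A) = -4*(6 + E) = -24 - 4*E)
√(L + (r + x(0*(-26), -157))) = √(289 + (21773 + (-24 - 0*(-26)))) = √(289 + (21773 + (-24 - 4*0))) = √(289 + (21773 + (-24 + 0))) = √(289 + (21773 - 24)) = √(289 + 21749) = √22038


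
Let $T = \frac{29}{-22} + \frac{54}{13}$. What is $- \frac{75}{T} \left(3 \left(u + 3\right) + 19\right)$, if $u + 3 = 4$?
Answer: $- \frac{664950}{811} \approx -819.91$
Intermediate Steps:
$u = 1$ ($u = -3 + 4 = 1$)
$T = \frac{811}{286}$ ($T = 29 \left(- \frac{1}{22}\right) + 54 \cdot \frac{1}{13} = - \frac{29}{22} + \frac{54}{13} = \frac{811}{286} \approx 2.8357$)
$- \frac{75}{T} \left(3 \left(u + 3\right) + 19\right) = - \frac{75}{\frac{811}{286}} \left(3 \left(1 + 3\right) + 19\right) = \left(-75\right) \frac{286}{811} \left(3 \cdot 4 + 19\right) = - \frac{21450 \left(12 + 19\right)}{811} = \left(- \frac{21450}{811}\right) 31 = - \frac{664950}{811}$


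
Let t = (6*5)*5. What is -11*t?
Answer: -1650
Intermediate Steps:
t = 150 (t = 30*5 = 150)
-11*t = -11*150 = -1650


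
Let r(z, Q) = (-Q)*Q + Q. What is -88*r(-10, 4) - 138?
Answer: 918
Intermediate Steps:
r(z, Q) = Q - Q**2 (r(z, Q) = -Q**2 + Q = Q - Q**2)
-88*r(-10, 4) - 138 = -352*(1 - 1*4) - 138 = -352*(1 - 4) - 138 = -352*(-3) - 138 = -88*(-12) - 138 = 1056 - 138 = 918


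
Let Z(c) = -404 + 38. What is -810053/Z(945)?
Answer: 810053/366 ≈ 2213.3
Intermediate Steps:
Z(c) = -366
-810053/Z(945) = -810053/(-366) = -810053*(-1/366) = 810053/366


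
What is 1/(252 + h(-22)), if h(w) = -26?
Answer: 1/226 ≈ 0.0044248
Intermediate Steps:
1/(252 + h(-22)) = 1/(252 - 26) = 1/226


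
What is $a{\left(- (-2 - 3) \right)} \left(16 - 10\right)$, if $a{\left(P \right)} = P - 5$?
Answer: $0$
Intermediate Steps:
$a{\left(P \right)} = -5 + P$
$a{\left(- (-2 - 3) \right)} \left(16 - 10\right) = \left(-5 - \left(-2 - 3\right)\right) \left(16 - 10\right) = \left(-5 - -5\right) 6 = \left(-5 + 5\right) 6 = 0 \cdot 6 = 0$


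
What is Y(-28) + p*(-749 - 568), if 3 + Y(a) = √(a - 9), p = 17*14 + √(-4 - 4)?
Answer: -313449 + I*√37 - 2634*I*√2 ≈ -3.1345e+5 - 3719.0*I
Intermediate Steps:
p = 238 + 2*I*√2 (p = 238 + √(-8) = 238 + 2*I*√2 ≈ 238.0 + 2.8284*I)
Y(a) = -3 + √(-9 + a) (Y(a) = -3 + √(a - 9) = -3 + √(-9 + a))
Y(-28) + p*(-749 - 568) = (-3 + √(-9 - 28)) + (238 + 2*I*√2)*(-749 - 568) = (-3 + √(-37)) + (238 + 2*I*√2)*(-1317) = (-3 + I*√37) + (-313446 - 2634*I*√2) = -313449 + I*√37 - 2634*I*√2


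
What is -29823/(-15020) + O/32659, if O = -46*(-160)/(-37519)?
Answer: 36542996138083/18404501975420 ≈ 1.9855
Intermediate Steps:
O = -7360/37519 (O = 7360*(-1/37519) = -7360/37519 ≈ -0.19617)
-29823/(-15020) + O/32659 = -29823/(-15020) - 7360/37519/32659 = -29823*(-1/15020) - 7360/37519*1/32659 = 29823/15020 - 7360/1225333021 = 36542996138083/18404501975420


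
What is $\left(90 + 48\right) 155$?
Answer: $21390$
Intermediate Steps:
$\left(90 + 48\right) 155 = 138 \cdot 155 = 21390$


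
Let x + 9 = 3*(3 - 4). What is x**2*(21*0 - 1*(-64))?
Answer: 9216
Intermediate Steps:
x = -12 (x = -9 + 3*(3 - 4) = -9 + 3*(-1) = -9 - 3 = -12)
x**2*(21*0 - 1*(-64)) = (-12)**2*(21*0 - 1*(-64)) = 144*(0 + 64) = 144*64 = 9216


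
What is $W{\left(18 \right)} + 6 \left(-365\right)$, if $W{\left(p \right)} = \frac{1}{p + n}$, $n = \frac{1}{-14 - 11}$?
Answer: $- \frac{983285}{449} \approx -2189.9$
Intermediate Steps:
$n = - \frac{1}{25}$ ($n = \frac{1}{-25} = - \frac{1}{25} \approx -0.04$)
$W{\left(p \right)} = \frac{1}{- \frac{1}{25} + p}$ ($W{\left(p \right)} = \frac{1}{p - \frac{1}{25}} = \frac{1}{- \frac{1}{25} + p}$)
$W{\left(18 \right)} + 6 \left(-365\right) = \frac{25}{-1 + 25 \cdot 18} + 6 \left(-365\right) = \frac{25}{-1 + 450} - 2190 = \frac{25}{449} - 2190 = - \frac{983285}{449}$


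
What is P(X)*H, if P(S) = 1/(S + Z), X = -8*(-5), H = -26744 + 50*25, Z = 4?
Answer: -12747/22 ≈ -579.41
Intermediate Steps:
H = -25494 (H = -26744 + 1250 = -25494)
X = 40 (X = -4*(-10) = 40)
P(S) = 1/(4 + S) (P(S) = 1/(S + 4) = 1/(4 + S))
P(X)*H = -25494/(4 + 40) = -25494/44 = (1/44)*(-25494) = -12747/22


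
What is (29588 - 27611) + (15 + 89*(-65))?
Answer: -3793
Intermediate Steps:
(29588 - 27611) + (15 + 89*(-65)) = 1977 + (15 - 5785) = 1977 - 5770 = -3793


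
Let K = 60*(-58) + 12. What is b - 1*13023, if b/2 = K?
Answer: -19959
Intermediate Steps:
K = -3468 (K = -3480 + 12 = -3468)
b = -6936 (b = 2*(-3468) = -6936)
b - 1*13023 = -6936 - 1*13023 = -6936 - 13023 = -19959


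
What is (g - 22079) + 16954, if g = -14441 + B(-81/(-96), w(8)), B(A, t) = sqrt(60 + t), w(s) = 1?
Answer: -19566 + sqrt(61) ≈ -19558.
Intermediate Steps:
g = -14441 + sqrt(61) (g = -14441 + sqrt(60 + 1) = -14441 + sqrt(61) ≈ -14433.)
(g - 22079) + 16954 = ((-14441 + sqrt(61)) - 22079) + 16954 = (-36520 + sqrt(61)) + 16954 = -19566 + sqrt(61)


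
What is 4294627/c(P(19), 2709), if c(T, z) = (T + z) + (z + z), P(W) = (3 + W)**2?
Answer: 4294627/8611 ≈ 498.74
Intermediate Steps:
c(T, z) = T + 3*z (c(T, z) = (T + z) + 2*z = T + 3*z)
4294627/c(P(19), 2709) = 4294627/((3 + 19)**2 + 3*2709) = 4294627/(22**2 + 8127) = 4294627/(484 + 8127) = 4294627/8611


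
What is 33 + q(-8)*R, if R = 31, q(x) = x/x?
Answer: 64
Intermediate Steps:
q(x) = 1
33 + q(-8)*R = 33 + 1*31 = 33 + 31 = 64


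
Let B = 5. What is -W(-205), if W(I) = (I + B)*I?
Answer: -41000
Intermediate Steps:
W(I) = I*(5 + I) (W(I) = (I + 5)*I = (5 + I)*I = I*(5 + I))
-W(-205) = -(-205)*(5 - 205) = -(-205)*(-200) = -1*41000 = -41000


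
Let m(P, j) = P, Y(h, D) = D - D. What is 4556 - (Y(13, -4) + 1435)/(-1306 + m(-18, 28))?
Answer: 6033579/1324 ≈ 4557.1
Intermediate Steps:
Y(h, D) = 0
4556 - (Y(13, -4) + 1435)/(-1306 + m(-18, 28)) = 4556 - (0 + 1435)/(-1306 - 18) = 4556 - 1435/(-1324) = 4556 - 1435*(-1)/1324 = 4556 - 1*(-1435/1324) = 4556 + 1435/1324 = 6033579/1324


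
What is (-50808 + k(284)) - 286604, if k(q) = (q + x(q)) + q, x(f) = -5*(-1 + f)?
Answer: -338259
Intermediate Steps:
x(f) = 5 - 5*f
k(q) = 5 - 3*q (k(q) = (q + (5 - 5*q)) + q = (5 - 4*q) + q = 5 - 3*q)
(-50808 + k(284)) - 286604 = (-50808 + (5 - 3*284)) - 286604 = (-50808 + (5 - 852)) - 286604 = (-50808 - 847) - 286604 = -51655 - 286604 = -338259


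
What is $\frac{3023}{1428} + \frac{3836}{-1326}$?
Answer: $- \frac{14405}{18564} \approx -0.77596$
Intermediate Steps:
$\frac{3023}{1428} + \frac{3836}{-1326} = 3023 \cdot \frac{1}{1428} + 3836 \left(- \frac{1}{1326}\right) = \frac{3023}{1428} - \frac{1918}{663} = - \frac{14405}{18564}$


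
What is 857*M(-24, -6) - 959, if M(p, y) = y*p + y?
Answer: 117307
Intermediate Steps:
M(p, y) = y + p*y (M(p, y) = p*y + y = y + p*y)
857*M(-24, -6) - 959 = 857*(-6*(1 - 24)) - 959 = 857*(-6*(-23)) - 959 = 857*138 - 959 = 118266 - 959 = 117307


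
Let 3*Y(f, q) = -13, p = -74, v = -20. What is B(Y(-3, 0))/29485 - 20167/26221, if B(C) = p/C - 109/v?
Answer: -11880666331/15462523700 ≈ -0.76835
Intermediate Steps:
Y(f, q) = -13/3 (Y(f, q) = (1/3)*(-13) = -13/3)
B(C) = 109/20 - 74/C (B(C) = -74/C - 109/(-20) = -74/C - 109*(-1/20) = -74/C + 109/20 = 109/20 - 74/C)
B(Y(-3, 0))/29485 - 20167/26221 = (109/20 - 74/(-13/3))/29485 - 20167/26221 = (109/20 - 74*(-3/13))*(1/29485) - 20167*1/26221 = (109/20 + 222/13)*(1/29485) - 20167/26221 = (5857/260)*(1/29485) - 20167/26221 = 5857/7666100 - 20167/26221 = -11880666331/15462523700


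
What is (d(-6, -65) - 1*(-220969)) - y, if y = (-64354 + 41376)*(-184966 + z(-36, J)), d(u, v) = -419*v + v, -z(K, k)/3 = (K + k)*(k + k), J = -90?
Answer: -5813323729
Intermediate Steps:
z(K, k) = -6*k*(K + k) (z(K, k) = -3*(K + k)*(k + k) = -3*(K + k)*2*k = -6*k*(K + k))
d(u, v) = -418*v
y = 5813571868 (y = (-64354 + 41376)*(-184966 - 6*(-90)*(-36 - 90)) = -22978*(-184966 - 6*(-90)*(-126)) = -22978*(-184966 - 68040) = -22978*(-253006) = 5813571868)
(d(-6, -65) - 1*(-220969)) - y = (-418*(-65) - 1*(-220969)) - 1*5813571868 = (27170 + 220969) - 5813571868 = 248139 - 5813571868 = -5813323729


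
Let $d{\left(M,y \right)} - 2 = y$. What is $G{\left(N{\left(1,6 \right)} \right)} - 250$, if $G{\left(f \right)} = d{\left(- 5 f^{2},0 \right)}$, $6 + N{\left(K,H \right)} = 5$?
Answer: $-248$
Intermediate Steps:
$N{\left(K,H \right)} = -1$ ($N{\left(K,H \right)} = -6 + 5 = -1$)
$d{\left(M,y \right)} = 2 + y$
$G{\left(f \right)} = 2$ ($G{\left(f \right)} = 2 + 0 = 2$)
$G{\left(N{\left(1,6 \right)} \right)} - 250 = 2 - 250 = -248$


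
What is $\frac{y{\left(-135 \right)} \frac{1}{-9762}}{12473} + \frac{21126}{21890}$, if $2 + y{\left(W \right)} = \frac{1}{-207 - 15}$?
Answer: $\frac{285528844180561}{295854695280540} \approx 0.9651$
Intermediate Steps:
$y{\left(W \right)} = - \frac{445}{222}$ ($y{\left(W \right)} = -2 + \frac{1}{-207 - 15} = -2 + \frac{1}{-222} = -2 - \frac{1}{222} = - \frac{445}{222}$)
$\frac{y{\left(-135 \right)} \frac{1}{-9762}}{12473} + \frac{21126}{21890} = \frac{\left(- \frac{445}{222}\right) \frac{1}{-9762}}{12473} + \frac{21126}{21890} = \left(- \frac{445}{222}\right) \left(- \frac{1}{9762}\right) \frac{1}{12473} + 21126 \cdot \frac{1}{21890} = \frac{445}{2167164} \cdot \frac{1}{12473} + \frac{10563}{10945} = \frac{445}{27031036572} + \frac{10563}{10945} = \frac{285528844180561}{295854695280540}$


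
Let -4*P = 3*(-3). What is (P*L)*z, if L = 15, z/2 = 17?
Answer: 2295/2 ≈ 1147.5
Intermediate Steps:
z = 34 (z = 2*17 = 34)
P = 9/4 (P = -3*(-3)/4 = -1/4*(-9) = 9/4 ≈ 2.2500)
(P*L)*z = ((9/4)*15)*34 = (135/4)*34 = 2295/2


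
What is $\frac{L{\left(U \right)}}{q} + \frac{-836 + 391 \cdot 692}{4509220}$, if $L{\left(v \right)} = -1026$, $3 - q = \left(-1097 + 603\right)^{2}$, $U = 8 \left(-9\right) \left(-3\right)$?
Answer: $\frac{17612736252}{275099621065} \approx 0.064023$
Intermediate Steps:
$U = 216$ ($U = \left(-72\right) \left(-3\right) = 216$)
$q = -244033$ ($q = 3 - \left(-1097 + 603\right)^{2} = 3 - \left(-494\right)^{2} = 3 - 244036 = -244033$)
$\frac{L{\left(U \right)}}{q} + \frac{-836 + 391 \cdot 692}{4509220} = - \frac{1026}{-244033} + \frac{-836 + 391 \cdot 692}{4509220} = \left(-1026\right) \left(- \frac{1}{244033}\right) + \left(-836 + 270572\right) \frac{1}{4509220} = \frac{1026}{244033} + 269736 \cdot \frac{1}{4509220} = \frac{1026}{244033} + \frac{67434}{1127305} = \frac{17612736252}{275099621065}$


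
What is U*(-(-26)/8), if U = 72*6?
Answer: 1404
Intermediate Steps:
U = 432
U*(-(-26)/8) = 432*(-(-26)/8) = 432*(-13*(-¼)) = 432*(13/4) = 1404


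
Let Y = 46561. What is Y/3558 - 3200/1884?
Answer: 6361277/558606 ≈ 11.388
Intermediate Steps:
Y/3558 - 3200/1884 = 46561/3558 - 3200/1884 = 46561*(1/3558) - 3200*1/1884 = 46561/3558 - 800/471 = 6361277/558606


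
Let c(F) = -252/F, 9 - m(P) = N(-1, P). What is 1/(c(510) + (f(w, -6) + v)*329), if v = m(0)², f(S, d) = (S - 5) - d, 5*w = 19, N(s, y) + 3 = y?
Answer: 17/832230 ≈ 2.0427e-5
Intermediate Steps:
N(s, y) = -3 + y
w = 19/5 (w = (⅕)*19 = 19/5 ≈ 3.8000)
f(S, d) = -5 + S - d (f(S, d) = (-5 + S) - d = -5 + S - d)
m(P) = 12 - P (m(P) = 9 - (-3 + P) = 9 + (3 - P) = 12 - P)
v = 144 (v = (12 - 1*0)² = (12 + 0)² = 12² = 144)
1/(c(510) + (f(w, -6) + v)*329) = 1/(-252/510 + ((-5 + 19/5 - 1*(-6)) + 144)*329) = 1/(-252*1/510 + ((-5 + 19/5 + 6) + 144)*329) = 1/(-42/85 + (24/5 + 144)*329) = 1/(-42/85 + (744/5)*329) = 1/(-42/85 + 244776/5) = 1/(832230/17) = 17/832230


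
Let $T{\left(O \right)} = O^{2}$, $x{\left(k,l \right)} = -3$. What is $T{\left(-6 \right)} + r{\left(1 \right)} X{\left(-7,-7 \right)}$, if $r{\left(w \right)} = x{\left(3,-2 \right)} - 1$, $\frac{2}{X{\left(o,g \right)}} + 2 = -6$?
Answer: $37$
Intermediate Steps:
$X{\left(o,g \right)} = - \frac{1}{4}$ ($X{\left(o,g \right)} = \frac{2}{-2 - 6} = \frac{2}{-8} = 2 \left(- \frac{1}{8}\right) = - \frac{1}{4}$)
$r{\left(w \right)} = -4$ ($r{\left(w \right)} = -3 - 1 = -4$)
$T{\left(-6 \right)} + r{\left(1 \right)} X{\left(-7,-7 \right)} = \left(-6\right)^{2} - -1 = 36 + 1 = 37$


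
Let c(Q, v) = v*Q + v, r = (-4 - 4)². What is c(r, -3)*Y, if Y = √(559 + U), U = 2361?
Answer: -390*√730 ≈ -10537.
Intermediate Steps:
r = 64 (r = (-8)² = 64)
c(Q, v) = v + Q*v (c(Q, v) = Q*v + v = v + Q*v)
Y = 2*√730 (Y = √(559 + 2361) = √2920 = 2*√730 ≈ 54.037)
c(r, -3)*Y = (-3*(1 + 64))*(2*√730) = (-3*65)*(2*√730) = -390*√730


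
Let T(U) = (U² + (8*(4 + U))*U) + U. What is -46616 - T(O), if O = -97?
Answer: -128096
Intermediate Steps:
T(U) = U + U² + U*(32 + 8*U) (T(U) = (U² + (32 + 8*U)*U) + U = (U² + U*(32 + 8*U)) + U = U + U² + U*(32 + 8*U))
-46616 - T(O) = -46616 - 3*(-97)*(11 + 3*(-97)) = -46616 - 3*(-97)*(11 - 291) = -46616 - 3*(-97)*(-280) = -46616 - 1*81480 = -46616 - 81480 = -128096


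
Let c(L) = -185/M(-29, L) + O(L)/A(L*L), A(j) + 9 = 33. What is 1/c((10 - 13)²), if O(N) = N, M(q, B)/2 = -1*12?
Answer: 12/97 ≈ 0.12371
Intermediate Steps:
A(j) = 24 (A(j) = -9 + 33 = 24)
M(q, B) = -24 (M(q, B) = 2*(-1*12) = 2*(-12) = -24)
c(L) = 185/24 + L/24 (c(L) = -185/(-24) + L/24 = -185*(-1/24) + L*(1/24) = 185/24 + L/24)
1/c((10 - 13)²) = 1/(185/24 + (10 - 13)²/24) = 1/(185/24 + (1/24)*(-3)²) = 1/(185/24 + (1/24)*9) = 1/(185/24 + 3/8) = 1/(97/12) = 12/97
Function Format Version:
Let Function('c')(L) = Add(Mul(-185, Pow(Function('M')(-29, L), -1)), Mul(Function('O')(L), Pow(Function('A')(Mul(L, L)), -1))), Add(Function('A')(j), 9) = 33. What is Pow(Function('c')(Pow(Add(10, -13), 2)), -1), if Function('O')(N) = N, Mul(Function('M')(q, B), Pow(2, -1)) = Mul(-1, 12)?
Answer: Rational(12, 97) ≈ 0.12371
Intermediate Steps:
Function('A')(j) = 24 (Function('A')(j) = Add(-9, 33) = 24)
Function('M')(q, B) = -24 (Function('M')(q, B) = Mul(2, Mul(-1, 12)) = Mul(2, -12) = -24)
Function('c')(L) = Add(Rational(185, 24), Mul(Rational(1, 24), L)) (Function('c')(L) = Add(Mul(-185, Pow(-24, -1)), Mul(L, Pow(24, -1))) = Add(Mul(-185, Rational(-1, 24)), Mul(L, Rational(1, 24))) = Add(Rational(185, 24), Mul(Rational(1, 24), L)))
Pow(Function('c')(Pow(Add(10, -13), 2)), -1) = Pow(Add(Rational(185, 24), Mul(Rational(1, 24), Pow(Add(10, -13), 2))), -1) = Pow(Add(Rational(185, 24), Mul(Rational(1, 24), Pow(-3, 2))), -1) = Pow(Add(Rational(185, 24), Mul(Rational(1, 24), 9)), -1) = Pow(Add(Rational(185, 24), Rational(3, 8)), -1) = Pow(Rational(97, 12), -1) = Rational(12, 97)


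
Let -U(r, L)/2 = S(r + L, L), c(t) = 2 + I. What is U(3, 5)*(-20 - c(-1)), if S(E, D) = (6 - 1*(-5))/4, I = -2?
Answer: 110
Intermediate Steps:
c(t) = 0 (c(t) = 2 - 2 = 0)
S(E, D) = 11/4 (S(E, D) = (6 + 5)*(¼) = 11*(¼) = 11/4)
U(r, L) = -11/2 (U(r, L) = -2*11/4 = -11/2)
U(3, 5)*(-20 - c(-1)) = -11*(-20 - 1*0)/2 = -11*(-20 + 0)/2 = -11/2*(-20) = 110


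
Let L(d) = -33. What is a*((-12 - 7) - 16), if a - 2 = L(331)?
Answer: 1085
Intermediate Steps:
a = -31 (a = 2 - 33 = -31)
a*((-12 - 7) - 16) = -31*((-12 - 7) - 16) = -31*(-19 - 16) = -31*(-35) = 1085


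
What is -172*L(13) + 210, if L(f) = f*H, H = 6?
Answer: -13206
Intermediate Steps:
L(f) = 6*f (L(f) = f*6 = 6*f)
-172*L(13) + 210 = -1032*13 + 210 = -172*78 + 210 = -13416 + 210 = -13206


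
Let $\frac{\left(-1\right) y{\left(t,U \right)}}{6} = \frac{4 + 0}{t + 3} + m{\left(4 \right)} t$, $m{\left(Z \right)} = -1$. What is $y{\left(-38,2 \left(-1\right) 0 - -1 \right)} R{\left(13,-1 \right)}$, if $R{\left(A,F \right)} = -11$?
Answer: $\frac{87516}{35} \approx 2500.5$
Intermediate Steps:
$y{\left(t,U \right)} = - \frac{24}{3 + t} + 6 t$ ($y{\left(t,U \right)} = - 6 \left(\frac{4 + 0}{t + 3} - t\right) = - 6 \left(\frac{4}{3 + t} - t\right) = - 6 \left(- t + \frac{4}{3 + t}\right) = - \frac{24}{3 + t} + 6 t$)
$y{\left(-38,2 \left(-1\right) 0 - -1 \right)} R{\left(13,-1 \right)} = \frac{6 \left(-4 + \left(-38\right)^{2} + 3 \left(-38\right)\right)}{3 - 38} \left(-11\right) = \frac{6 \left(-4 + 1444 - 114\right)}{-35} \left(-11\right) = 6 \left(- \frac{1}{35}\right) 1326 \left(-11\right) = \left(- \frac{7956}{35}\right) \left(-11\right) = \frac{87516}{35}$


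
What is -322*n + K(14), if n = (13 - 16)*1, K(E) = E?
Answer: 980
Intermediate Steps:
n = -3 (n = -3*1 = -3)
-322*n + K(14) = -322*(-3) + 14 = 966 + 14 = 980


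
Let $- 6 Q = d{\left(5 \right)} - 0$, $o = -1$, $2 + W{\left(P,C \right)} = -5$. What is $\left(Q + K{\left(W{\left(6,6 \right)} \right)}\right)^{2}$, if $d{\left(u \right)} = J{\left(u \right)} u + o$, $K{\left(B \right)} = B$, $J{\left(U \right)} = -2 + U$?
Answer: $\frac{784}{9} \approx 87.111$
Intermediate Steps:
$W{\left(P,C \right)} = -7$ ($W{\left(P,C \right)} = -2 - 5 = -7$)
$d{\left(u \right)} = -1 + u \left(-2 + u\right)$ ($d{\left(u \right)} = \left(-2 + u\right) u - 1 = u \left(-2 + u\right) - 1 = -1 + u \left(-2 + u\right)$)
$Q = - \frac{7}{3}$ ($Q = - \frac{\left(-1 + 5 \left(-2 + 5\right)\right) - 0}{6} = - \frac{\left(-1 + 5 \cdot 3\right) + 0}{6} = - \frac{\left(-1 + 15\right) + 0}{6} = - \frac{14 + 0}{6} = \left(- \frac{1}{6}\right) 14 = - \frac{7}{3} \approx -2.3333$)
$\left(Q + K{\left(W{\left(6,6 \right)} \right)}\right)^{2} = \left(- \frac{7}{3} - 7\right)^{2} = \left(- \frac{28}{3}\right)^{2} = \frac{784}{9}$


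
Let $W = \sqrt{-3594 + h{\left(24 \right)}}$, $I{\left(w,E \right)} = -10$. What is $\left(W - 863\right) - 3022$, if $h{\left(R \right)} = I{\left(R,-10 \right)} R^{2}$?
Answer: $-3885 + i \sqrt{9354} \approx -3885.0 + 96.716 i$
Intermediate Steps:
$h{\left(R \right)} = - 10 R^{2}$
$W = i \sqrt{9354}$ ($W = \sqrt{-3594 - 10 \cdot 24^{2}} = \sqrt{-3594 - 5760} = \sqrt{-9354} = i \sqrt{9354} \approx 96.716 i$)
$\left(W - 863\right) - 3022 = \left(i \sqrt{9354} - 863\right) - 3022 = \left(-863 + i \sqrt{9354}\right) - 3022 = -3885 + i \sqrt{9354}$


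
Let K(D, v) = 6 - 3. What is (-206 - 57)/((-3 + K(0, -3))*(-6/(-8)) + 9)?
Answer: -263/9 ≈ -29.222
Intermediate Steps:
K(D, v) = 3
(-206 - 57)/((-3 + K(0, -3))*(-6/(-8)) + 9) = (-206 - 57)/((-3 + 3)*(-6/(-8)) + 9) = -263/(0*(-6*(-1/8)) + 9) = -263/(0*(3/4) + 9) = -263/(0 + 9) = -263/9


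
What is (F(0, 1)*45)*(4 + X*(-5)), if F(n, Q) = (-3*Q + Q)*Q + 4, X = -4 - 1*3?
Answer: 3510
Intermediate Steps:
X = -7 (X = -4 - 3 = -7)
F(n, Q) = 4 - 2*Q² (F(n, Q) = (-2*Q)*Q + 4 = -2*Q² + 4 = 4 - 2*Q²)
(F(0, 1)*45)*(4 + X*(-5)) = ((4 - 2*1²)*45)*(4 - 7*(-5)) = ((4 - 2*1)*45)*(4 + 35) = ((4 - 2)*45)*39 = (2*45)*39 = 90*39 = 3510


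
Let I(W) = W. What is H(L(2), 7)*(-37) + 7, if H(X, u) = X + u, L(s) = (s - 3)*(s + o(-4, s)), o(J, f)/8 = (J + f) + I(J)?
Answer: -1954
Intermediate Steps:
o(J, f) = 8*f + 16*J (o(J, f) = 8*((J + f) + J) = 8*(f + 2*J) = 8*f + 16*J)
L(s) = (-64 + 9*s)*(-3 + s) (L(s) = (s - 3)*(s + (8*s + 16*(-4))) = (-3 + s)*(s + (8*s - 64)) = (-3 + s)*(s + (-64 + 8*s)) = (-3 + s)*(-64 + 9*s) = (-64 + 9*s)*(-3 + s))
H(L(2), 7)*(-37) + 7 = ((192 - 91*2 + 9*2**2) + 7)*(-37) + 7 = ((192 - 182 + 9*4) + 7)*(-37) + 7 = ((192 - 182 + 36) + 7)*(-37) + 7 = (46 + 7)*(-37) + 7 = 53*(-37) + 7 = -1961 + 7 = -1954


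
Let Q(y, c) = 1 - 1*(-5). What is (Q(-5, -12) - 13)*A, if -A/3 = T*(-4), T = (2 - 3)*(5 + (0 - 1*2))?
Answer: 252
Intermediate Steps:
T = -3 (T = -(5 + (0 - 2)) = -(5 - 2) = -1*3 = -3)
Q(y, c) = 6 (Q(y, c) = 1 + 5 = 6)
A = -36 (A = -(-9)*(-4) = -3*12 = -36)
(Q(-5, -12) - 13)*A = (6 - 13)*(-36) = -7*(-36) = 252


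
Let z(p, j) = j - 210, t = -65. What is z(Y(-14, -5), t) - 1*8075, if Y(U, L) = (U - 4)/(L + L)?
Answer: -8350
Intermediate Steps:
Y(U, L) = (-4 + U)/(2*L) (Y(U, L) = (-4 + U)/((2*L)) = (-4 + U)*(1/(2*L)) = (-4 + U)/(2*L))
z(p, j) = -210 + j
z(Y(-14, -5), t) - 1*8075 = (-210 - 65) - 1*8075 = -275 - 8075 = -8350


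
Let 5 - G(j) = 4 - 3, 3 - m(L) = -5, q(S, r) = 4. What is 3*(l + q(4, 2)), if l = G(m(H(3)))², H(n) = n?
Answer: 60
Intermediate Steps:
m(L) = 8 (m(L) = 3 - 1*(-5) = 3 + 5 = 8)
G(j) = 4 (G(j) = 5 - (4 - 3) = 5 - 1*1 = 5 - 1 = 4)
l = 16 (l = 4² = 16)
3*(l + q(4, 2)) = 3*(16 + 4) = 3*20 = 60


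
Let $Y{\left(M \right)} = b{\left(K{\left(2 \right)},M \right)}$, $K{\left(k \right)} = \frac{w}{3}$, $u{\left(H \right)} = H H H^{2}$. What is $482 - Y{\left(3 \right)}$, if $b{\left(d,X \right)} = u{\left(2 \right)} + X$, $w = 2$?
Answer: $463$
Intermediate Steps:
$u{\left(H \right)} = H^{4}$ ($u{\left(H \right)} = H^{2} H^{2} = H^{4}$)
$K{\left(k \right)} = \frac{2}{3}$
$b{\left(d,X \right)} = 16 + X$ ($b{\left(d,X \right)} = 2^{4} + X = 16 + X$)
$Y{\left(M \right)} = 16 + M$
$482 - Y{\left(3 \right)} = 482 - \left(16 + 3\right) = 482 - 19 = 463$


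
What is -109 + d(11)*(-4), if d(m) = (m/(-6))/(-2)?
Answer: -338/3 ≈ -112.67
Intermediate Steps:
d(m) = m/12 (d(m) = (m*(-⅙))*(-½) = -m/6*(-½) = m/12)
-109 + d(11)*(-4) = -109 + ((1/12)*11)*(-4) = -109 + (11/12)*(-4) = -109 - 11/3 = -338/3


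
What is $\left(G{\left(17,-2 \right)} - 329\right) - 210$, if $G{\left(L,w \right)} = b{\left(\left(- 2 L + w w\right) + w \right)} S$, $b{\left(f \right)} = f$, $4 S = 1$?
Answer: $-547$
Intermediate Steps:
$S = \frac{1}{4}$ ($S = \frac{1}{4} \cdot 1 = \frac{1}{4} \approx 0.25$)
$G{\left(L,w \right)} = - \frac{L}{2} + \frac{w}{4} + \frac{w^{2}}{4}$ ($G{\left(L,w \right)} = \left(\left(- 2 L + w w\right) + w\right) \frac{1}{4} = \left(\left(- 2 L + w^{2}\right) + w\right) \frac{1}{4} = \left(\left(w^{2} - 2 L\right) + w\right) \frac{1}{4} = \left(w + w^{2} - 2 L\right) \frac{1}{4} = - \frac{L}{2} + \frac{w}{4} + \frac{w^{2}}{4}$)
$\left(G{\left(17,-2 \right)} - 329\right) - 210 = \left(\left(\left(- \frac{1}{2}\right) 17 + \frac{1}{4} \left(-2\right) + \frac{\left(-2\right)^{2}}{4}\right) - 329\right) - 210 = \left(\left(- \frac{17}{2} - \frac{1}{2} + \frac{1}{4} \cdot 4\right) - 329\right) - 210 = \left(\left(- \frac{17}{2} - \frac{1}{2} + 1\right) - 329\right) - 210 = \left(-8 - 329\right) - 210 = -337 - 210 = -547$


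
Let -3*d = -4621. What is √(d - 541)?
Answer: √8994/3 ≈ 31.612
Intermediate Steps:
d = 4621/3 (d = -⅓*(-4621) = 4621/3 ≈ 1540.3)
√(d - 541) = √(4621/3 - 541) = √(2998/3) = √8994/3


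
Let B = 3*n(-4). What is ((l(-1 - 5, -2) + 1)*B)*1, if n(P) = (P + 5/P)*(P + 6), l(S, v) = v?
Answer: 63/2 ≈ 31.500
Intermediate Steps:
n(P) = (6 + P)*(P + 5/P) (n(P) = (P + 5/P)*(6 + P) = (6 + P)*(P + 5/P))
B = -63/2 (B = 3*(5 + (-4)**2 + 6*(-4) + 30/(-4)) = 3*(5 + 16 - 24 + 30*(-1/4)) = 3*(5 + 16 - 24 - 15/2) = 3*(-21/2) = -63/2 ≈ -31.500)
((l(-1 - 5, -2) + 1)*B)*1 = ((-2 + 1)*(-63/2))*1 = -1*(-63/2)*1 = (63/2)*1 = 63/2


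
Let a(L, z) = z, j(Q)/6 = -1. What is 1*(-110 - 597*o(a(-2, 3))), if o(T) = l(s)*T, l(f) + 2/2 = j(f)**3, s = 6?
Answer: 388537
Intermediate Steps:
j(Q) = -6 (j(Q) = 6*(-1) = -6)
l(f) = -217 (l(f) = -1 + (-6)**3 = -1 - 216 = -217)
o(T) = -217*T
1*(-110 - 597*o(a(-2, 3))) = 1*(-110 - (-129549)*3) = 1*(-110 - 597*(-651)) = 1*(-110 + 388647) = 1*388537 = 388537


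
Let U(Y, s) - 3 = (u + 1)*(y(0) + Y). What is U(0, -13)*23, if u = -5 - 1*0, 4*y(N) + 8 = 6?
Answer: 115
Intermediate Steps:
y(N) = -1/2 (y(N) = -2 + (1/4)*6 = -2 + 3/2 = -1/2)
u = -5 (u = -5 + 0 = -5)
U(Y, s) = 5 - 4*Y (U(Y, s) = 3 + (-5 + 1)*(-1/2 + Y) = 3 - 4*(-1/2 + Y) = 3 + (2 - 4*Y) = 5 - 4*Y)
U(0, -13)*23 = (5 - 4*0)*23 = (5 + 0)*23 = 5*23 = 115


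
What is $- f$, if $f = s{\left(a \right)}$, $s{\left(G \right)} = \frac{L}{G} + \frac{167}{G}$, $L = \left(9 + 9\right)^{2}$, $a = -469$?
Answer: $\frac{491}{469} \approx 1.0469$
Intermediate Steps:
$L = 324$ ($L = 18^{2} = 324$)
$s{\left(G \right)} = \frac{491}{G}$ ($s{\left(G \right)} = \frac{324}{G} + \frac{167}{G} = \frac{491}{G}$)
$f = - \frac{491}{469}$ ($f = \frac{491}{-469} = 491 \left(- \frac{1}{469}\right) = - \frac{491}{469} \approx -1.0469$)
$- f = \left(-1\right) \left(- \frac{491}{469}\right) = \frac{491}{469}$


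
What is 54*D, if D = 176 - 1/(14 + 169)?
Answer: 579726/61 ≈ 9503.7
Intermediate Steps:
D = 32207/183 (D = 176 - 1/183 = 32207/183 ≈ 175.99)
54*D = 54*(32207/183) = 579726/61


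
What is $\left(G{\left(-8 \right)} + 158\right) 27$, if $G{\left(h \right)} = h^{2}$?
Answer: $5994$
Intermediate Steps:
$\left(G{\left(-8 \right)} + 158\right) 27 = \left(\left(-8\right)^{2} + 158\right) 27 = \left(64 + 158\right) 27 = 222 \cdot 27 = 5994$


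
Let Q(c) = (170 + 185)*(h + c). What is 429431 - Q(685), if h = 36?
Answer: 173476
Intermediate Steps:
Q(c) = 12780 + 355*c (Q(c) = (170 + 185)*(36 + c) = 355*(36 + c) = 12780 + 355*c)
429431 - Q(685) = 429431 - (12780 + 355*685) = 429431 - (12780 + 243175) = 429431 - 1*255955 = 429431 - 255955 = 173476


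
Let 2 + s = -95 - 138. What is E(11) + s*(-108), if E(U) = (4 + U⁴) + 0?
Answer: 40025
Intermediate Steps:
s = -235 (s = -2 + (-95 - 138) = -2 - 233 = -235)
E(U) = 4 + U⁴
E(11) + s*(-108) = (4 + 11⁴) - 235*(-108) = (4 + 14641) + 25380 = 14645 + 25380 = 40025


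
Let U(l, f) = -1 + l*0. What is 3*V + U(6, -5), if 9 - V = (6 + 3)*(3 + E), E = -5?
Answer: 80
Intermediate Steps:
U(l, f) = -1 (U(l, f) = -1 + 0 = -1)
V = 27 (V = 9 - (6 + 3)*(3 - 5) = 9 - 9*(-2) = 9 - 1*(-18) = 9 + 18 = 27)
3*V + U(6, -5) = 3*27 - 1 = 81 - 1 = 80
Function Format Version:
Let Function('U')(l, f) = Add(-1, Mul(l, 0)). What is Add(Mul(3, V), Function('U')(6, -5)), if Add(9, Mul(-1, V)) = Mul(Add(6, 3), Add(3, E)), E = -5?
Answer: 80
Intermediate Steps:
Function('U')(l, f) = -1 (Function('U')(l, f) = Add(-1, 0) = -1)
V = 27 (V = Add(9, Mul(-1, Mul(Add(6, 3), Add(3, -5)))) = Add(9, Mul(-1, Mul(9, -2))) = Add(9, Mul(-1, -18)) = Add(9, 18) = 27)
Add(Mul(3, V), Function('U')(6, -5)) = Add(Mul(3, 27), -1) = Add(81, -1) = 80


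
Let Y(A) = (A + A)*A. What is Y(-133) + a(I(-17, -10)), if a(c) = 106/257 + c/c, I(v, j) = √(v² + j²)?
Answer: 9092509/257 ≈ 35379.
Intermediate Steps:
Y(A) = 2*A² (Y(A) = (2*A)*A = 2*A²)
I(v, j) = √(j² + v²)
a(c) = 363/257 (a(c) = 106*(1/257) + 1 = 106/257 + 1 = 363/257)
Y(-133) + a(I(-17, -10)) = 2*(-133)² + 363/257 = 2*17689 + 363/257 = 35378 + 363/257 = 9092509/257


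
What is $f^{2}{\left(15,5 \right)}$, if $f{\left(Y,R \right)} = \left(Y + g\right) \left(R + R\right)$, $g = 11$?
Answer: $67600$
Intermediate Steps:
$f{\left(Y,R \right)} = 2 R \left(11 + Y\right)$ ($f{\left(Y,R \right)} = \left(Y + 11\right) \left(R + R\right) = \left(11 + Y\right) 2 R = 2 R \left(11 + Y\right)$)
$f^{2}{\left(15,5 \right)} = \left(2 \cdot 5 \left(11 + 15\right)\right)^{2} = \left(2 \cdot 5 \cdot 26\right)^{2} = 260^{2} = 67600$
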